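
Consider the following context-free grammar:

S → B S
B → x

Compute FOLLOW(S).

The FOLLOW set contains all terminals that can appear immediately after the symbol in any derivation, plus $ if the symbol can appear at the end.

We compute FOLLOW(S) using the standard algorithm.
FOLLOW(S) starts with {$}.
FIRST(B) = {x}
FIRST(S) = {x}
FOLLOW(B) = {x}
FOLLOW(S) = {$}
Therefore, FOLLOW(S) = {$}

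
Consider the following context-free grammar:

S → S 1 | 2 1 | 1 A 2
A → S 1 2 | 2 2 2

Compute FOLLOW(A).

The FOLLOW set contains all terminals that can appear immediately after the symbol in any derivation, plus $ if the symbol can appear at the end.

We compute FOLLOW(A) using the standard algorithm.
FOLLOW(S) starts with {$}.
FIRST(A) = {1, 2}
FIRST(S) = {1, 2}
FOLLOW(A) = {2}
FOLLOW(S) = {$, 1}
Therefore, FOLLOW(A) = {2}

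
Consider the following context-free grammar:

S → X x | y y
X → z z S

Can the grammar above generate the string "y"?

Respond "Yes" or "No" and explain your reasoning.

No - no valid derivation exists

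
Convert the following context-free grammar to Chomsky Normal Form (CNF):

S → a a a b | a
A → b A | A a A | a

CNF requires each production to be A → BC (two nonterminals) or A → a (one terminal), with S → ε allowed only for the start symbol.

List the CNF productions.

TA → a; TB → b; S → a; A → a; S → TA X0; X0 → TA X1; X1 → TA TB; A → TB A; A → A X2; X2 → TA A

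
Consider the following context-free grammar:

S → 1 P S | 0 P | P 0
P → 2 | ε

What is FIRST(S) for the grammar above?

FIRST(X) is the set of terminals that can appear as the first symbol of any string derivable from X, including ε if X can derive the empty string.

We compute FIRST(S) using the standard algorithm.
FIRST(P) = {2, ε}
FIRST(S) = {0, 1, 2}
Therefore, FIRST(S) = {0, 1, 2}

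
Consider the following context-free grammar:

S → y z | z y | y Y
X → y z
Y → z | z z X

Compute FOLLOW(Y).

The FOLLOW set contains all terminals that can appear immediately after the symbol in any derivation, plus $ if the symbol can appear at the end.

We compute FOLLOW(Y) using the standard algorithm.
FOLLOW(S) starts with {$}.
FIRST(S) = {y, z}
FIRST(X) = {y}
FIRST(Y) = {z}
FOLLOW(S) = {$}
FOLLOW(X) = {$}
FOLLOW(Y) = {$}
Therefore, FOLLOW(Y) = {$}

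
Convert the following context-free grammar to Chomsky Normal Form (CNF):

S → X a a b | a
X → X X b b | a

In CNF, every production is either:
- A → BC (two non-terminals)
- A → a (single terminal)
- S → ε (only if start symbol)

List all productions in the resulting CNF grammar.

TA → a; TB → b; S → a; X → a; S → X X0; X0 → TA X1; X1 → TA TB; X → X X2; X2 → X X3; X3 → TB TB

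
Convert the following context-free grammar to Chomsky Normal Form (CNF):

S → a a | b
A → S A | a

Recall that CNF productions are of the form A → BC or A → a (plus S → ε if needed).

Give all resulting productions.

TA → a; S → b; A → a; S → TA TA; A → S A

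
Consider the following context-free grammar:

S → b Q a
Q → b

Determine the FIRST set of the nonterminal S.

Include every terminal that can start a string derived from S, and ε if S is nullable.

We compute FIRST(S) using the standard algorithm.
FIRST(Q) = {b}
FIRST(S) = {b}
Therefore, FIRST(S) = {b}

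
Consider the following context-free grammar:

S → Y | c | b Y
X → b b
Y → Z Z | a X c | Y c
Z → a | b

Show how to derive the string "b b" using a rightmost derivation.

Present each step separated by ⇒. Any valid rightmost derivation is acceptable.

S ⇒ Y ⇒ Z Z ⇒ Z b ⇒ b b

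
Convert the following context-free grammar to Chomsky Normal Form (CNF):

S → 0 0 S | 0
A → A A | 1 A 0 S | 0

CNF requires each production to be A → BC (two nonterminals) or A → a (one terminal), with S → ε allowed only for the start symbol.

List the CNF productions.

T0 → 0; S → 0; T1 → 1; A → 0; S → T0 X0; X0 → T0 S; A → A A; A → T1 X1; X1 → A X2; X2 → T0 S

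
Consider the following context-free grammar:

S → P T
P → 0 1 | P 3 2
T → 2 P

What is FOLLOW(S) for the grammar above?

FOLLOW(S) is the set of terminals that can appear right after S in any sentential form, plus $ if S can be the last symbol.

We compute FOLLOW(S) using the standard algorithm.
FOLLOW(S) starts with {$}.
FIRST(P) = {0}
FIRST(S) = {0}
FIRST(T) = {2}
FOLLOW(P) = {$, 2, 3}
FOLLOW(S) = {$}
FOLLOW(T) = {$}
Therefore, FOLLOW(S) = {$}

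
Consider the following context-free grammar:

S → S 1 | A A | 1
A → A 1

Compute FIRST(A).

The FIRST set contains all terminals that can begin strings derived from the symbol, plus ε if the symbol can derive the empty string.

We compute FIRST(A) using the standard algorithm.
FIRST(A) = {}
FIRST(S) = {1}
Therefore, FIRST(A) = {}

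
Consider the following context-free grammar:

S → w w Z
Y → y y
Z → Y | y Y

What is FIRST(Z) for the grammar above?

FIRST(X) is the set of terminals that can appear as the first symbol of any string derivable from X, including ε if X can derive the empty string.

We compute FIRST(Z) using the standard algorithm.
FIRST(S) = {w}
FIRST(Y) = {y}
FIRST(Z) = {y}
Therefore, FIRST(Z) = {y}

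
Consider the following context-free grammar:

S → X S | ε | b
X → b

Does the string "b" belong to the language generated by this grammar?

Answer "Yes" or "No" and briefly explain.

Yes - a valid derivation exists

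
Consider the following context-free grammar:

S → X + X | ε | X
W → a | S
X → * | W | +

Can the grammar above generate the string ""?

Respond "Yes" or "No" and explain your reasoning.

Yes - a valid derivation exists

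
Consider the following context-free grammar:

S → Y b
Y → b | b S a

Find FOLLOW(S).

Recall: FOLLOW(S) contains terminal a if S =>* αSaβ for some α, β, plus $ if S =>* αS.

We compute FOLLOW(S) using the standard algorithm.
FOLLOW(S) starts with {$}.
FIRST(S) = {b}
FIRST(Y) = {b}
FOLLOW(S) = {$, a}
FOLLOW(Y) = {b}
Therefore, FOLLOW(S) = {$, a}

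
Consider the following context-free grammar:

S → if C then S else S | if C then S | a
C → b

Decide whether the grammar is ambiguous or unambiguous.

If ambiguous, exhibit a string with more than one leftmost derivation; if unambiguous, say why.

Ambiguous - the string 'if b then if b then a else a' has two distinct leftmost derivations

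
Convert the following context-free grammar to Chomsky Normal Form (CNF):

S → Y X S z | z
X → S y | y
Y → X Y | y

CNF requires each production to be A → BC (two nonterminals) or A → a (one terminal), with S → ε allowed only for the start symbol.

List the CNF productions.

TZ → z; S → z; TY → y; X → y; Y → y; S → Y X0; X0 → X X1; X1 → S TZ; X → S TY; Y → X Y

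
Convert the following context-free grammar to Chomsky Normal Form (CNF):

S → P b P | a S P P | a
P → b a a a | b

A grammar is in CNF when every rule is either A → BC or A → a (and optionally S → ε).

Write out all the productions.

TB → b; TA → a; S → a; P → b; S → P X0; X0 → TB P; S → TA X1; X1 → S X2; X2 → P P; P → TB X3; X3 → TA X4; X4 → TA TA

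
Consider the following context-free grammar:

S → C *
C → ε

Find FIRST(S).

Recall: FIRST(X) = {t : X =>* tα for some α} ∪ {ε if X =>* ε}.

We compute FIRST(S) using the standard algorithm.
FIRST(C) = {ε}
FIRST(S) = {*}
Therefore, FIRST(S) = {*}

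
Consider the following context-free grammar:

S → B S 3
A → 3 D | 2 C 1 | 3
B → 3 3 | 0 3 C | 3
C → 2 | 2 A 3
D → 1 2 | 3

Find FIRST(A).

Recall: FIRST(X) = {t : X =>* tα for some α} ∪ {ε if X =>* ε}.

We compute FIRST(A) using the standard algorithm.
FIRST(A) = {2, 3}
FIRST(B) = {0, 3}
FIRST(C) = {2}
FIRST(D) = {1, 3}
FIRST(S) = {0, 3}
Therefore, FIRST(A) = {2, 3}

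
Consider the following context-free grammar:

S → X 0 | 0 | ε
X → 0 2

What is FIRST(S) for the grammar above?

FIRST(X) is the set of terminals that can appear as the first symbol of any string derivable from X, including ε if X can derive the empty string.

We compute FIRST(S) using the standard algorithm.
FIRST(S) = {0, ε}
FIRST(X) = {0}
Therefore, FIRST(S) = {0, ε}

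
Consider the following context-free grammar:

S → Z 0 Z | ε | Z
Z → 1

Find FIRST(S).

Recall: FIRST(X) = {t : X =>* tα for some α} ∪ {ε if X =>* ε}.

We compute FIRST(S) using the standard algorithm.
FIRST(S) = {1, ε}
FIRST(Z) = {1}
Therefore, FIRST(S) = {1, ε}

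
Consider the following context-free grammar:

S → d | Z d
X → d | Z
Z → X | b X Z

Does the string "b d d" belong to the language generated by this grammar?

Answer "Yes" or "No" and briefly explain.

No - no valid derivation exists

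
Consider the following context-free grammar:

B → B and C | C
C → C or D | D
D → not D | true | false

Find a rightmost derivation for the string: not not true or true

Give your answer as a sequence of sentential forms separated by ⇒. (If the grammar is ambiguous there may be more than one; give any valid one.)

B ⇒ C ⇒ C or D ⇒ C or true ⇒ D or true ⇒ not D or true ⇒ not not D or true ⇒ not not true or true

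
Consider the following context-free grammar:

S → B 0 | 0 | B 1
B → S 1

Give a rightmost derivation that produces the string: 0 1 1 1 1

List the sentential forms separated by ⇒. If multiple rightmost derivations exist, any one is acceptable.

S ⇒ B 1 ⇒ S 1 1 ⇒ B 1 1 1 ⇒ S 1 1 1 1 ⇒ 0 1 1 1 1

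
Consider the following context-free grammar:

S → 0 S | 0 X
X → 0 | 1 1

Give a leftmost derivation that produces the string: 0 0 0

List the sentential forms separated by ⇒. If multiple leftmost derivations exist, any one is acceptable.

S ⇒ 0 S ⇒ 0 0 X ⇒ 0 0 0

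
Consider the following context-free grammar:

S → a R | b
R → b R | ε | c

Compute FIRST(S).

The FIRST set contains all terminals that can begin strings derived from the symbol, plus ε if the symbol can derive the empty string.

We compute FIRST(S) using the standard algorithm.
FIRST(R) = {b, c, ε}
FIRST(S) = {a, b}
Therefore, FIRST(S) = {a, b}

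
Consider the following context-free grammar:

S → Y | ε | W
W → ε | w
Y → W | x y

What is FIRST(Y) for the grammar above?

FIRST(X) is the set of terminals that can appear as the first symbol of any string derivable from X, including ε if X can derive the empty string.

We compute FIRST(Y) using the standard algorithm.
FIRST(S) = {w, x, ε}
FIRST(W) = {w, ε}
FIRST(Y) = {w, x, ε}
Therefore, FIRST(Y) = {w, x, ε}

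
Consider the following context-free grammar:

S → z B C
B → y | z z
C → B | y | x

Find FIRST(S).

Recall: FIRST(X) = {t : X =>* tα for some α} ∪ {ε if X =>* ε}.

We compute FIRST(S) using the standard algorithm.
FIRST(B) = {y, z}
FIRST(C) = {x, y, z}
FIRST(S) = {z}
Therefore, FIRST(S) = {z}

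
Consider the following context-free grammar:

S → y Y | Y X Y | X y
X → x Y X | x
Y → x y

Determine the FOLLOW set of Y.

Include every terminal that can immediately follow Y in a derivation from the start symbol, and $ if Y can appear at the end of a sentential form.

We compute FOLLOW(Y) using the standard algorithm.
FOLLOW(S) starts with {$}.
FIRST(S) = {x, y}
FIRST(X) = {x}
FIRST(Y) = {x}
FOLLOW(S) = {$}
FOLLOW(X) = {x, y}
FOLLOW(Y) = {$, x}
Therefore, FOLLOW(Y) = {$, x}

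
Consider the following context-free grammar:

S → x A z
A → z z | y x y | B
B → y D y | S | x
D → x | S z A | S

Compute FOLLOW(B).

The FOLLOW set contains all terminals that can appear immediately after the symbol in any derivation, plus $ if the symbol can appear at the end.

We compute FOLLOW(B) using the standard algorithm.
FOLLOW(S) starts with {$}.
FIRST(A) = {x, y, z}
FIRST(B) = {x, y}
FIRST(D) = {x}
FIRST(S) = {x}
FOLLOW(A) = {y, z}
FOLLOW(B) = {y, z}
FOLLOW(D) = {y}
FOLLOW(S) = {$, y, z}
Therefore, FOLLOW(B) = {y, z}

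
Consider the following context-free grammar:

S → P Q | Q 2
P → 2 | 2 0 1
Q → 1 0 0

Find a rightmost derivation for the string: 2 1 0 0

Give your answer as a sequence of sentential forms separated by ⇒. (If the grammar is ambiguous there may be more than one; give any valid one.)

S ⇒ P Q ⇒ P 1 0 0 ⇒ 2 1 0 0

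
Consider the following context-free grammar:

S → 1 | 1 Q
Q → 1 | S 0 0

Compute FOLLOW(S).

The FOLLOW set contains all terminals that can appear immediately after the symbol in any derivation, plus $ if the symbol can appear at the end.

We compute FOLLOW(S) using the standard algorithm.
FOLLOW(S) starts with {$}.
FIRST(Q) = {1}
FIRST(S) = {1}
FOLLOW(Q) = {$, 0}
FOLLOW(S) = {$, 0}
Therefore, FOLLOW(S) = {$, 0}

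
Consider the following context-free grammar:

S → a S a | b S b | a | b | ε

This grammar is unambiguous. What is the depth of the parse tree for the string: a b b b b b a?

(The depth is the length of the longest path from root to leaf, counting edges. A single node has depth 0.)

4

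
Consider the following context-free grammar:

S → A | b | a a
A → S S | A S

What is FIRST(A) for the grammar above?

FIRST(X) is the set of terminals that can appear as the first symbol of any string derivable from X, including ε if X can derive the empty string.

We compute FIRST(A) using the standard algorithm.
FIRST(A) = {a, b}
FIRST(S) = {a, b}
Therefore, FIRST(A) = {a, b}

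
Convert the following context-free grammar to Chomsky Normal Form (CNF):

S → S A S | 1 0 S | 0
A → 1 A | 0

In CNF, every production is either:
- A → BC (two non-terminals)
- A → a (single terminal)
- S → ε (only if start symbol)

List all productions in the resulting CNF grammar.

T1 → 1; T0 → 0; S → 0; A → 0; S → S X0; X0 → A S; S → T1 X1; X1 → T0 S; A → T1 A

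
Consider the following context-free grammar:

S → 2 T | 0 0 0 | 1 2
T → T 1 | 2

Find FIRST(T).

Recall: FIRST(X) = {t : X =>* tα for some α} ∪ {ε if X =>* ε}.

We compute FIRST(T) using the standard algorithm.
FIRST(S) = {0, 1, 2}
FIRST(T) = {2}
Therefore, FIRST(T) = {2}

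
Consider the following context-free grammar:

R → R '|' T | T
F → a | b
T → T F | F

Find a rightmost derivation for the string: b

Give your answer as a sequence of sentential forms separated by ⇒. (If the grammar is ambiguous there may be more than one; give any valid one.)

R ⇒ T ⇒ F ⇒ b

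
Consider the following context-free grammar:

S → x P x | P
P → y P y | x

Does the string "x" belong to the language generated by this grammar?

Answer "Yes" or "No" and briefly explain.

Yes - a valid derivation exists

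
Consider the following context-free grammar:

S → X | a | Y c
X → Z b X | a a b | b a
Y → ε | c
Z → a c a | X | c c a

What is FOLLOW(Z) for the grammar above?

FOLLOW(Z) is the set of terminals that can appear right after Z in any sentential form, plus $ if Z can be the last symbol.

We compute FOLLOW(Z) using the standard algorithm.
FOLLOW(S) starts with {$}.
FIRST(S) = {a, b, c}
FIRST(X) = {a, b, c}
FIRST(Y) = {c, ε}
FIRST(Z) = {a, b, c}
FOLLOW(S) = {$}
FOLLOW(X) = {$, b}
FOLLOW(Y) = {c}
FOLLOW(Z) = {b}
Therefore, FOLLOW(Z) = {b}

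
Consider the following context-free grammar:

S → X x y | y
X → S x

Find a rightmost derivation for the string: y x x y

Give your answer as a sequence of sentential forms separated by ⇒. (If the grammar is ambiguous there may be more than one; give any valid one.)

S ⇒ X x y ⇒ S x x y ⇒ y x x y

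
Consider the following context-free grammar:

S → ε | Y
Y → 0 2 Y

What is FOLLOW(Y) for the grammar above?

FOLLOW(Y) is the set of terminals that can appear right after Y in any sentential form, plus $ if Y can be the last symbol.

We compute FOLLOW(Y) using the standard algorithm.
FOLLOW(S) starts with {$}.
FIRST(S) = {0, ε}
FIRST(Y) = {0}
FOLLOW(S) = {$}
FOLLOW(Y) = {$}
Therefore, FOLLOW(Y) = {$}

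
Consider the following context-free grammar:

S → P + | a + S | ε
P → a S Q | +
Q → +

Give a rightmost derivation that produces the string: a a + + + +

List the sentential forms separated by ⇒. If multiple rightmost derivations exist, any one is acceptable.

S ⇒ P + ⇒ a S Q + ⇒ a S + + ⇒ a P + + + ⇒ a a S Q + + + ⇒ a a S + + + + ⇒ a a + + + +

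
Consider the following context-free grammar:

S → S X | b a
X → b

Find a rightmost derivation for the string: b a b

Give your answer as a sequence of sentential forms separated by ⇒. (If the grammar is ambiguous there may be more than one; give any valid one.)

S ⇒ S X ⇒ S b ⇒ b a b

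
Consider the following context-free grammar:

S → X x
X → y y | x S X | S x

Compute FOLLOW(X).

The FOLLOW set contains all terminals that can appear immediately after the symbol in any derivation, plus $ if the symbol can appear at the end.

We compute FOLLOW(X) using the standard algorithm.
FOLLOW(S) starts with {$}.
FIRST(S) = {x, y}
FIRST(X) = {x, y}
FOLLOW(S) = {$, x, y}
FOLLOW(X) = {x}
Therefore, FOLLOW(X) = {x}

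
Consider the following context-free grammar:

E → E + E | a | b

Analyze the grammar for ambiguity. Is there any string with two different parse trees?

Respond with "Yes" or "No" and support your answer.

Yes - the string 'b + b + a + b + a' has two distinct parse trees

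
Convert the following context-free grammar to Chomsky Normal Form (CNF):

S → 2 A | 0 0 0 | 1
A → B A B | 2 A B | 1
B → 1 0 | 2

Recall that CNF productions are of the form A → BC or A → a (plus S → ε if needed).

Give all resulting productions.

T2 → 2; T0 → 0; S → 1; A → 1; T1 → 1; B → 2; S → T2 A; S → T0 X0; X0 → T0 T0; A → B X1; X1 → A B; A → T2 X2; X2 → A B; B → T1 T0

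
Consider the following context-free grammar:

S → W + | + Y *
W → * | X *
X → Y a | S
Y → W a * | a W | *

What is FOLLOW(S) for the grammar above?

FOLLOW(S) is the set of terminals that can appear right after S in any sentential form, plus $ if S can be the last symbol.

We compute FOLLOW(S) using the standard algorithm.
FOLLOW(S) starts with {$}.
FIRST(S) = {*, +, a}
FIRST(W) = {*, +, a}
FIRST(X) = {*, +, a}
FIRST(Y) = {*, +, a}
FOLLOW(S) = {$, *}
FOLLOW(W) = {*, +, a}
FOLLOW(X) = {*}
FOLLOW(Y) = {*, a}
Therefore, FOLLOW(S) = {$, *}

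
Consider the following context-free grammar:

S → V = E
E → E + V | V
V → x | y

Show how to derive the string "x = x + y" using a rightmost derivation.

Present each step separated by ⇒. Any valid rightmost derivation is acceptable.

S ⇒ V = E ⇒ V = E + V ⇒ V = E + y ⇒ V = V + y ⇒ V = x + y ⇒ x = x + y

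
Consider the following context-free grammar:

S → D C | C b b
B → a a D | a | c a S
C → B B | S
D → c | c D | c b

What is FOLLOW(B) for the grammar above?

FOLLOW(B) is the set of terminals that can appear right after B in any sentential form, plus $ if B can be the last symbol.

We compute FOLLOW(B) using the standard algorithm.
FOLLOW(S) starts with {$}.
FIRST(B) = {a, c}
FIRST(C) = {a, c}
FIRST(D) = {c}
FIRST(S) = {a, c}
FOLLOW(B) = {$, a, b, c}
FOLLOW(C) = {$, a, b, c}
FOLLOW(D) = {$, a, b, c}
FOLLOW(S) = {$, a, b, c}
Therefore, FOLLOW(B) = {$, a, b, c}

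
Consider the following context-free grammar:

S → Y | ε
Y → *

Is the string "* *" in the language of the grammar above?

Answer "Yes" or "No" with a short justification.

No - no valid derivation exists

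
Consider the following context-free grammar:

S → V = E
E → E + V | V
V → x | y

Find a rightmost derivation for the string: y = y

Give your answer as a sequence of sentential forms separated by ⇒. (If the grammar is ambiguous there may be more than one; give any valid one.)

S ⇒ V = E ⇒ V = V ⇒ V = y ⇒ y = y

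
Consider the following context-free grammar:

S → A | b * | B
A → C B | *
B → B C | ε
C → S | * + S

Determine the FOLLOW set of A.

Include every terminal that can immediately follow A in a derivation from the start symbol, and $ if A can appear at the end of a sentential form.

We compute FOLLOW(A) using the standard algorithm.
FOLLOW(S) starts with {$}.
FIRST(A) = {*, b, ε}
FIRST(B) = {*, b, ε}
FIRST(C) = {*, b, ε}
FIRST(S) = {*, b, ε}
FOLLOW(A) = {$, *, b}
FOLLOW(B) = {$, *, b}
FOLLOW(C) = {$, *, b}
FOLLOW(S) = {$, *, b}
Therefore, FOLLOW(A) = {$, *, b}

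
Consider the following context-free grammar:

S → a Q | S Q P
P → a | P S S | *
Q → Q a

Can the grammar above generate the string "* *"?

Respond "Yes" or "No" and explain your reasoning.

No - no valid derivation exists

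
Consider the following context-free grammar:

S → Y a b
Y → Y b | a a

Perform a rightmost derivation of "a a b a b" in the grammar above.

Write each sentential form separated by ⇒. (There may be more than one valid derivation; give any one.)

S ⇒ Y a b ⇒ Y b a b ⇒ a a b a b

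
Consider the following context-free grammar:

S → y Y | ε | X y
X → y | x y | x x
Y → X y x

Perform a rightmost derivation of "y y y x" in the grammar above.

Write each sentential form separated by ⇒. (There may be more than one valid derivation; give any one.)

S ⇒ y Y ⇒ y X y x ⇒ y y y x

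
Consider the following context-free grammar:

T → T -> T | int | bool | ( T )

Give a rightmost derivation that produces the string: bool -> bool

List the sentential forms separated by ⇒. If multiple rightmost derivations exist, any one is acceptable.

T ⇒ T -> T ⇒ T -> bool ⇒ bool -> bool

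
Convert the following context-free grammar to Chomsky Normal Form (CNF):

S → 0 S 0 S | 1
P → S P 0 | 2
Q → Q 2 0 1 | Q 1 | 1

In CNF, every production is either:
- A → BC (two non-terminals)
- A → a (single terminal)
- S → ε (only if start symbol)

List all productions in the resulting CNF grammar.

T0 → 0; S → 1; P → 2; T2 → 2; T1 → 1; Q → 1; S → T0 X0; X0 → S X1; X1 → T0 S; P → S X2; X2 → P T0; Q → Q X3; X3 → T2 X4; X4 → T0 T1; Q → Q T1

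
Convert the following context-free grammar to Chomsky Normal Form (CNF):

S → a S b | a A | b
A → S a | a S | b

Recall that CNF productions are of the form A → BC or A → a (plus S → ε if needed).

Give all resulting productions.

TA → a; TB → b; S → b; A → b; S → TA X0; X0 → S TB; S → TA A; A → S TA; A → TA S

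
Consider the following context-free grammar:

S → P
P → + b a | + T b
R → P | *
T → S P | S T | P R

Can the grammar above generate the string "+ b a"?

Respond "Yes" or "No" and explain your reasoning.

Yes - a valid derivation exists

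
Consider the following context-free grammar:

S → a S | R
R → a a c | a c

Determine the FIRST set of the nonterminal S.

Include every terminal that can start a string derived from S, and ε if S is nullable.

We compute FIRST(S) using the standard algorithm.
FIRST(R) = {a}
FIRST(S) = {a}
Therefore, FIRST(S) = {a}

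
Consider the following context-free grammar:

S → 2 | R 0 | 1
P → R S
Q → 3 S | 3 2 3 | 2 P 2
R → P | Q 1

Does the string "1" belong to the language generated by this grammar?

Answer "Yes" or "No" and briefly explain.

Yes - a valid derivation exists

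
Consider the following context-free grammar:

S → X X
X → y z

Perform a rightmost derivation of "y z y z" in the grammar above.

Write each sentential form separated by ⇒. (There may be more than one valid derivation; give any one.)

S ⇒ X X ⇒ X y z ⇒ y z y z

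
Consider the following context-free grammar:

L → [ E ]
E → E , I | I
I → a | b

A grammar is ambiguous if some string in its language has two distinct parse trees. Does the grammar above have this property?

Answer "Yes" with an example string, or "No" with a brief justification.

No - the grammar is unambiguous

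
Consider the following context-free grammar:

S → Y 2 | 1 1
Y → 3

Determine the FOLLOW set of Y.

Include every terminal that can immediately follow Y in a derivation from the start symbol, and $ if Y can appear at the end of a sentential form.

We compute FOLLOW(Y) using the standard algorithm.
FOLLOW(S) starts with {$}.
FIRST(S) = {1, 3}
FIRST(Y) = {3}
FOLLOW(S) = {$}
FOLLOW(Y) = {2}
Therefore, FOLLOW(Y) = {2}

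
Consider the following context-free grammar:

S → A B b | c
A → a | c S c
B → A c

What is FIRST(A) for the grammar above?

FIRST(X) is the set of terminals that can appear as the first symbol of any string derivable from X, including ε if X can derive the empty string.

We compute FIRST(A) using the standard algorithm.
FIRST(A) = {a, c}
FIRST(B) = {a, c}
FIRST(S) = {a, c}
Therefore, FIRST(A) = {a, c}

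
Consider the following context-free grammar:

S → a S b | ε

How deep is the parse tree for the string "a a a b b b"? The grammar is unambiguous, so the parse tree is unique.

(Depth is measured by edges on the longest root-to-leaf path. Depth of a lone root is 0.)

4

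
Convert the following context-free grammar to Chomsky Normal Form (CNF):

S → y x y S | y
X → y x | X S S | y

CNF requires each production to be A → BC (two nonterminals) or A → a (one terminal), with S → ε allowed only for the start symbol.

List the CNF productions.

TY → y; TX → x; S → y; X → y; S → TY X0; X0 → TX X1; X1 → TY S; X → TY TX; X → X X2; X2 → S S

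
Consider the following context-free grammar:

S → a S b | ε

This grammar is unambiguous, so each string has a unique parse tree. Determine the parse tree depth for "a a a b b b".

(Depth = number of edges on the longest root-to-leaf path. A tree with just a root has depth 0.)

4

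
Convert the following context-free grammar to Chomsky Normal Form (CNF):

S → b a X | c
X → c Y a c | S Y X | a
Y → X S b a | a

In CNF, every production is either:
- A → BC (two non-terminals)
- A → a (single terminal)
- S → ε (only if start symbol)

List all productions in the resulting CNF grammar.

TB → b; TA → a; S → c; TC → c; X → a; Y → a; S → TB X0; X0 → TA X; X → TC X1; X1 → Y X2; X2 → TA TC; X → S X3; X3 → Y X; Y → X X4; X4 → S X5; X5 → TB TA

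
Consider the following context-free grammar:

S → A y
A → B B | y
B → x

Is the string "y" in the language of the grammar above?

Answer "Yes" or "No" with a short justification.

No - no valid derivation exists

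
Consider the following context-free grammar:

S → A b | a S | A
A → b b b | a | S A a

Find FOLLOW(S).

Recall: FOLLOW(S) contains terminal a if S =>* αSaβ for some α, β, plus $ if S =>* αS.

We compute FOLLOW(S) using the standard algorithm.
FOLLOW(S) starts with {$}.
FIRST(A) = {a, b}
FIRST(S) = {a, b}
FOLLOW(A) = {$, a, b}
FOLLOW(S) = {$, a, b}
Therefore, FOLLOW(S) = {$, a, b}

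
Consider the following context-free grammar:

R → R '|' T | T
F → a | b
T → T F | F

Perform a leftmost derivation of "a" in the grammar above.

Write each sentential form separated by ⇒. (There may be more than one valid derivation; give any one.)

R ⇒ T ⇒ F ⇒ a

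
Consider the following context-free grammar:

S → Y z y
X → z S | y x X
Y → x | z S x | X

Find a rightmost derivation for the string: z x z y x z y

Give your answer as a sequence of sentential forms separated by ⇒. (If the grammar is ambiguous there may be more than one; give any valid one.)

S ⇒ Y z y ⇒ z S x z y ⇒ z Y z y x z y ⇒ z x z y x z y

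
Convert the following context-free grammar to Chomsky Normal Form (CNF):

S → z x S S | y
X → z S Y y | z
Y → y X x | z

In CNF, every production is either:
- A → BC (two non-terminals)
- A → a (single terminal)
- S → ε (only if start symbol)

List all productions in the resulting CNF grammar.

TZ → z; TX → x; S → y; TY → y; X → z; Y → z; S → TZ X0; X0 → TX X1; X1 → S S; X → TZ X2; X2 → S X3; X3 → Y TY; Y → TY X4; X4 → X TX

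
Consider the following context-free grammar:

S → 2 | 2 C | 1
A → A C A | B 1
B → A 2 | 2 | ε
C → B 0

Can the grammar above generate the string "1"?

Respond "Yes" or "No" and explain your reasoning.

Yes - a valid derivation exists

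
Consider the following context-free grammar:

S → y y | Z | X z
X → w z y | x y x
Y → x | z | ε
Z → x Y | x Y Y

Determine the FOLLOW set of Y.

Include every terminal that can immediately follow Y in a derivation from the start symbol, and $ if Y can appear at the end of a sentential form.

We compute FOLLOW(Y) using the standard algorithm.
FOLLOW(S) starts with {$}.
FIRST(S) = {w, x, y}
FIRST(X) = {w, x}
FIRST(Y) = {x, z, ε}
FIRST(Z) = {x}
FOLLOW(S) = {$}
FOLLOW(X) = {z}
FOLLOW(Y) = {$, x, z}
FOLLOW(Z) = {$}
Therefore, FOLLOW(Y) = {$, x, z}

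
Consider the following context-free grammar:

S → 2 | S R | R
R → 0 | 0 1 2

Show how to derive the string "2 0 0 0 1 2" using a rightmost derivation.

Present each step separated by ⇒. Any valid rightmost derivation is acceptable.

S ⇒ S R ⇒ S 0 1 2 ⇒ S R 0 1 2 ⇒ S 0 0 1 2 ⇒ S R 0 0 1 2 ⇒ S 0 0 0 1 2 ⇒ 2 0 0 0 1 2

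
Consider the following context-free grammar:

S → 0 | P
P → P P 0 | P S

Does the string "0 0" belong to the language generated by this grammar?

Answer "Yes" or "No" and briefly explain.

No - no valid derivation exists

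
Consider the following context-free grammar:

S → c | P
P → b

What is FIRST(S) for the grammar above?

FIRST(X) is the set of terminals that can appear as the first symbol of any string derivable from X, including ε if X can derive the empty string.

We compute FIRST(S) using the standard algorithm.
FIRST(P) = {b}
FIRST(S) = {b, c}
Therefore, FIRST(S) = {b, c}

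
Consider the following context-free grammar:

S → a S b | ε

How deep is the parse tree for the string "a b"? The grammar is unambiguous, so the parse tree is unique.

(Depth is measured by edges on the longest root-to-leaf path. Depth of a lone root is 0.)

2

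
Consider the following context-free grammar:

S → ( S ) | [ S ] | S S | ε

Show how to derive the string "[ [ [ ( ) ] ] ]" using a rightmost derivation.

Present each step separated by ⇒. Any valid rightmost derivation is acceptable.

S ⇒ [ S ] ⇒ [ [ S ] ] ⇒ [ [ [ S ] ] ] ⇒ [ [ [ ( S ) ] ] ] ⇒ [ [ [ ( ) ] ] ]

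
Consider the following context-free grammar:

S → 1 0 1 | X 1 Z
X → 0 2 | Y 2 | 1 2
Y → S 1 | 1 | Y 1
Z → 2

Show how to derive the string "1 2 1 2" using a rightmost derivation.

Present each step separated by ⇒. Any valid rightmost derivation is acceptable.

S ⇒ X 1 Z ⇒ X 1 2 ⇒ 1 2 1 2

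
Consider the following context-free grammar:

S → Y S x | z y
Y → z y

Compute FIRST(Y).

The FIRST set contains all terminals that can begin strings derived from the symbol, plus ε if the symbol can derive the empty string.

We compute FIRST(Y) using the standard algorithm.
FIRST(S) = {z}
FIRST(Y) = {z}
Therefore, FIRST(Y) = {z}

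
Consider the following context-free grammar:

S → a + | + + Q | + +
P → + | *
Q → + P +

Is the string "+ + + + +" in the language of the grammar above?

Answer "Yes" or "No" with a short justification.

Yes - a valid derivation exists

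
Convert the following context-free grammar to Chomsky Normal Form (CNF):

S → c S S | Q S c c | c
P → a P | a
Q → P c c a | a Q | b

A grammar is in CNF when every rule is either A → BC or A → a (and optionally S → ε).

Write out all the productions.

TC → c; S → c; TA → a; P → a; Q → b; S → TC X0; X0 → S S; S → Q X1; X1 → S X2; X2 → TC TC; P → TA P; Q → P X3; X3 → TC X4; X4 → TC TA; Q → TA Q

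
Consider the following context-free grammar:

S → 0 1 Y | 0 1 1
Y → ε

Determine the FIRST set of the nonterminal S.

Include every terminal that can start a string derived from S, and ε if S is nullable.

We compute FIRST(S) using the standard algorithm.
FIRST(S) = {0}
FIRST(Y) = {ε}
Therefore, FIRST(S) = {0}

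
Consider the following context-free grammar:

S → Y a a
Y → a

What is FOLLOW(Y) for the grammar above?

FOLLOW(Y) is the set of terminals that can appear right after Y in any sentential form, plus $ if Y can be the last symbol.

We compute FOLLOW(Y) using the standard algorithm.
FOLLOW(S) starts with {$}.
FIRST(S) = {a}
FIRST(Y) = {a}
FOLLOW(S) = {$}
FOLLOW(Y) = {a}
Therefore, FOLLOW(Y) = {a}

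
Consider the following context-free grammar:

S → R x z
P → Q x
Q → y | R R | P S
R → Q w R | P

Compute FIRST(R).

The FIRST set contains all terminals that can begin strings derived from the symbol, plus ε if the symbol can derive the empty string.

We compute FIRST(R) using the standard algorithm.
FIRST(P) = {y}
FIRST(Q) = {y}
FIRST(R) = {y}
FIRST(S) = {y}
Therefore, FIRST(R) = {y}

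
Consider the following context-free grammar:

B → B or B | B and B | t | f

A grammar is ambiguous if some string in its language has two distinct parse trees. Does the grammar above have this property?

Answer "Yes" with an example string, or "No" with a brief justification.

Yes - the string 't or f or f and f' has two distinct parse trees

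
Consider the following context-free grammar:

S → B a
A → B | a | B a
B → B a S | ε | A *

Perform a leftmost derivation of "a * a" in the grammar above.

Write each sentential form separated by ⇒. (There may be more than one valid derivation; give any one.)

S ⇒ B a ⇒ A * a ⇒ a * a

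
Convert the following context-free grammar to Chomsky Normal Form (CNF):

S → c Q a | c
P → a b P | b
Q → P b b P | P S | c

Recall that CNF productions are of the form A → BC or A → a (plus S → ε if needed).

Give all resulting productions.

TC → c; TA → a; S → c; TB → b; P → b; Q → c; S → TC X0; X0 → Q TA; P → TA X1; X1 → TB P; Q → P X2; X2 → TB X3; X3 → TB P; Q → P S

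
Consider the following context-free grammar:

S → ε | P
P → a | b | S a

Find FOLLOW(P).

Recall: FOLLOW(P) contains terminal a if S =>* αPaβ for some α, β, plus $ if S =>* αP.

We compute FOLLOW(P) using the standard algorithm.
FOLLOW(S) starts with {$}.
FIRST(P) = {a, b}
FIRST(S) = {a, b, ε}
FOLLOW(P) = {$, a}
FOLLOW(S) = {$, a}
Therefore, FOLLOW(P) = {$, a}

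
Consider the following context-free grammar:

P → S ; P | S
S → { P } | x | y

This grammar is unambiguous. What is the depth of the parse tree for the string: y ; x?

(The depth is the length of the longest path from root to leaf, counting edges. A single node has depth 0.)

3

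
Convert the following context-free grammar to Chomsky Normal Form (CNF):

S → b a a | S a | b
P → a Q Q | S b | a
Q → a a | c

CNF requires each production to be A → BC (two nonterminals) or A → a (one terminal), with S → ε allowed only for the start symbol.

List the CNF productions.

TB → b; TA → a; S → b; P → a; Q → c; S → TB X0; X0 → TA TA; S → S TA; P → TA X1; X1 → Q Q; P → S TB; Q → TA TA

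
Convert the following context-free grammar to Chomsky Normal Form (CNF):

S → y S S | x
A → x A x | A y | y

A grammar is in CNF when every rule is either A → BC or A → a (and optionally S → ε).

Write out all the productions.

TY → y; S → x; TX → x; A → y; S → TY X0; X0 → S S; A → TX X1; X1 → A TX; A → A TY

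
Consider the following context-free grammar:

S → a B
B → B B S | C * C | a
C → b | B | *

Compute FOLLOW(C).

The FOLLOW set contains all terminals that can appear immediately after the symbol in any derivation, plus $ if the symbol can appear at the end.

We compute FOLLOW(C) using the standard algorithm.
FOLLOW(S) starts with {$}.
FIRST(B) = {*, a, b}
FIRST(C) = {*, a, b}
FIRST(S) = {a}
FOLLOW(B) = {$, *, a, b}
FOLLOW(C) = {$, *, a, b}
FOLLOW(S) = {$, *, a, b}
Therefore, FOLLOW(C) = {$, *, a, b}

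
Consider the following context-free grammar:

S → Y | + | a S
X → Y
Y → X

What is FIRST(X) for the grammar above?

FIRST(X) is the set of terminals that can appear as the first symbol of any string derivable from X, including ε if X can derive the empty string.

We compute FIRST(X) using the standard algorithm.
FIRST(S) = {+, a}
FIRST(X) = {}
FIRST(Y) = {}
Therefore, FIRST(X) = {}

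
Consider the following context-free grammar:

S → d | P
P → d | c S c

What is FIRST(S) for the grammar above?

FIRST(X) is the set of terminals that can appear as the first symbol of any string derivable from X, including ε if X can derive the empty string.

We compute FIRST(S) using the standard algorithm.
FIRST(P) = {c, d}
FIRST(S) = {c, d}
Therefore, FIRST(S) = {c, d}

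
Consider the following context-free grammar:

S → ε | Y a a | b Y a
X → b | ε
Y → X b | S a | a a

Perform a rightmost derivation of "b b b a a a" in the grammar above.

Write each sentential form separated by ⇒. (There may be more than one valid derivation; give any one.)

S ⇒ b Y a ⇒ b S a a ⇒ b b Y a a a ⇒ b b X b a a a ⇒ b b b a a a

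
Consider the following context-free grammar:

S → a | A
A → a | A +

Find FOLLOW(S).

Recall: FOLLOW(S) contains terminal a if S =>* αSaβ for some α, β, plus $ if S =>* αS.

We compute FOLLOW(S) using the standard algorithm.
FOLLOW(S) starts with {$}.
FIRST(A) = {a}
FIRST(S) = {a}
FOLLOW(A) = {$, +}
FOLLOW(S) = {$}
Therefore, FOLLOW(S) = {$}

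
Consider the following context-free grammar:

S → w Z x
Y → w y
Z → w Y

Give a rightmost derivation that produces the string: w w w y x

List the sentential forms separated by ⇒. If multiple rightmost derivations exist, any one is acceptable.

S ⇒ w Z x ⇒ w w Y x ⇒ w w w y x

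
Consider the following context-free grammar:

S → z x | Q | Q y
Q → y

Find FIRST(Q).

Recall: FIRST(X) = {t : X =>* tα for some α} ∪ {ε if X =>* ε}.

We compute FIRST(Q) using the standard algorithm.
FIRST(Q) = {y}
FIRST(S) = {y, z}
Therefore, FIRST(Q) = {y}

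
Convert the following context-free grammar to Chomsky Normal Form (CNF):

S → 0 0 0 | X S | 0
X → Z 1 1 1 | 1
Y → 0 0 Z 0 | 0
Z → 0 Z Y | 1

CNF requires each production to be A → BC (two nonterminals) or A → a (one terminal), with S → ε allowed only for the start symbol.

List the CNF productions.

T0 → 0; S → 0; T1 → 1; X → 1; Y → 0; Z → 1; S → T0 X0; X0 → T0 T0; S → X S; X → Z X1; X1 → T1 X2; X2 → T1 T1; Y → T0 X3; X3 → T0 X4; X4 → Z T0; Z → T0 X5; X5 → Z Y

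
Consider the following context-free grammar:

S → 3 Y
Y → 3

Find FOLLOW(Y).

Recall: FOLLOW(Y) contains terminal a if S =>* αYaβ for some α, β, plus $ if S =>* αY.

We compute FOLLOW(Y) using the standard algorithm.
FOLLOW(S) starts with {$}.
FIRST(S) = {3}
FIRST(Y) = {3}
FOLLOW(S) = {$}
FOLLOW(Y) = {$}
Therefore, FOLLOW(Y) = {$}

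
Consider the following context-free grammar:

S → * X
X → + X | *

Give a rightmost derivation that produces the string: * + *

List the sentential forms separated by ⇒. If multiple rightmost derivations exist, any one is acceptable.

S ⇒ * X ⇒ * + X ⇒ * + *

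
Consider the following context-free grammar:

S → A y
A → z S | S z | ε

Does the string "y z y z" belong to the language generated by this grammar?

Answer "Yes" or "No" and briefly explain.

No - no valid derivation exists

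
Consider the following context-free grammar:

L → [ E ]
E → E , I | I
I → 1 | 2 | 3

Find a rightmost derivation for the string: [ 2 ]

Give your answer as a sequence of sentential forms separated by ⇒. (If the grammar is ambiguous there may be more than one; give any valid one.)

L ⇒ [ E ] ⇒ [ I ] ⇒ [ 2 ]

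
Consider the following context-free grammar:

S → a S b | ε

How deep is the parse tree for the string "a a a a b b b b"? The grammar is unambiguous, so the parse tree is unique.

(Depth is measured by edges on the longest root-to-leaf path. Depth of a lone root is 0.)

5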